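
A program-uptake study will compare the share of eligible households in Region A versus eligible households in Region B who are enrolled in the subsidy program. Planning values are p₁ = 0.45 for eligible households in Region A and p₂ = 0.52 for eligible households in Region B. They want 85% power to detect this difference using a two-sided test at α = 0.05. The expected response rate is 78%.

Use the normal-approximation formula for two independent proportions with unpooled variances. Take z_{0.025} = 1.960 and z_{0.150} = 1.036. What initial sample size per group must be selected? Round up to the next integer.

n = 1168 per group

n = (z_{α/2} + z_β)² · [p₁(1−p₁) + p₂(1−p₂)] / (p₁ − p₂)²
  = (1.960 + 1.036)² · (0.45·0.55 + 0.52·0.48) / (-0.07)²
  = (2.996)² · (0.2475 + 0.2496) / 0.0049
  = 8.9760 · 0.4971 / 0.0049
  = 910.61
Adjust for 78% response: 910.61 / 0.78 = 1167.45.
Round up → n = 1168 per group.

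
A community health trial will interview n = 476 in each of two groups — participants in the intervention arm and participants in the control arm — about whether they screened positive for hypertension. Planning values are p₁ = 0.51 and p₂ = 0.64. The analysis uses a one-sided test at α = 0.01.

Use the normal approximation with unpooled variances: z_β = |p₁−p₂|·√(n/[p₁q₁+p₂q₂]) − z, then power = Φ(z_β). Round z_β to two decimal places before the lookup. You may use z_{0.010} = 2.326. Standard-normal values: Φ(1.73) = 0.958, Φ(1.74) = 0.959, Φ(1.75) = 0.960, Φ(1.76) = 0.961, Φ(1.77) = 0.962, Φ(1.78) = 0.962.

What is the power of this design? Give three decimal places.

Power ≈ 0.962

z_β = |p₁−p₂|·√(n/[p₁q₁+p₂q₂]) − z_α
    = 0.13 · √(476/0.4803) − 2.326
    = 0.13 · 31.4809 − 2.326
    = 4.0925 − 2.326 = 1.7665 → 1.77
Power = Φ(1.77) = 0.962.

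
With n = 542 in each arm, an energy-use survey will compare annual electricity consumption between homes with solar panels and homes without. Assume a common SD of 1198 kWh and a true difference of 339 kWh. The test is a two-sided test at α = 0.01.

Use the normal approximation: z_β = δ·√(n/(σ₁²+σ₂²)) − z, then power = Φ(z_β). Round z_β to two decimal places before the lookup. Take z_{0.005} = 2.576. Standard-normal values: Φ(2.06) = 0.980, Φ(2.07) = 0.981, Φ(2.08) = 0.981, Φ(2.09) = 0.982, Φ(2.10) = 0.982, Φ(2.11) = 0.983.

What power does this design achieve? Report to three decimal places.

z_β = δ·√(n/(σ₁²+σ₂²)) − z_{α/2}
    = 339 · √(542/2870408) − 2.576
    = 339 · 0.01374 − 2.576
    = 4.6583 − 2.576 = 2.0823 → 2.08
Power = Φ(2.08) = 0.981.

Power ≈ 0.981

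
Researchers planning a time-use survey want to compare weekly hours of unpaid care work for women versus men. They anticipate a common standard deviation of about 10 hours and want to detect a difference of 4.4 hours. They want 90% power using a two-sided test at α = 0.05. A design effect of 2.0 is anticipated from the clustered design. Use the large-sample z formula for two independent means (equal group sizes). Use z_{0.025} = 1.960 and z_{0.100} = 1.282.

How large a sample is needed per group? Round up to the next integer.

n = (z_{α/2} + z_β)² · (σ₁² + σ₂²) / δ²
  = (1.960 + 1.282)² · (2·10² = 200) / 4.4²
  = 10.5106 · 200 / 19.36
  = 108.58
Design effect: 2.0 × 108.58 = 217.16.
Round up → n = 218 per group.

n = 218 per group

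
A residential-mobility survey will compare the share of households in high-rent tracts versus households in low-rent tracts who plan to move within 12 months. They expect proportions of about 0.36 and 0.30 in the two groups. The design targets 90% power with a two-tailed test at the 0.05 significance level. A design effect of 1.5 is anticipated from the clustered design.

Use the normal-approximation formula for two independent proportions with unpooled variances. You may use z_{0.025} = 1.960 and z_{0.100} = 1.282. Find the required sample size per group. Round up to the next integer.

n = (z_{α/2} + z_β)² · [p₁(1−p₁) + p₂(1−p₂)] / (p₁ − p₂)²
  = (1.960 + 1.282)² · (0.36·0.64 + 0.30·0.70) / (0.06)²
  = (3.242)² · (0.2304 + 0.2100) / 0.0036
  = 10.5106 · 0.4404 / 0.0036
  = 1285.79
Design effect: 1.5 × 1285.79 = 1928.69.
Round up → n = 1929 per group.

n = 1929 per group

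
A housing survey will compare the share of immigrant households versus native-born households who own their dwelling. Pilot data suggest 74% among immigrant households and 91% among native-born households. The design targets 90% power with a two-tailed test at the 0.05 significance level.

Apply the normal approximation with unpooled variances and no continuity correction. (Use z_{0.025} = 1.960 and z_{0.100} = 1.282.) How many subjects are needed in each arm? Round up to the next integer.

n = 100 per group

n = (z_{α/2} + z_β)² · [p₁(1−p₁) + p₂(1−p₂)] / (p₁ − p₂)²
  = (1.960 + 1.282)² · (0.74·0.26 + 0.91·0.09) / (-0.17)²
  = (3.242)² · (0.1924 + 0.0819) / 0.0289
  = 10.5106 · 0.2743 / 0.0289
  = 99.76
Round up → n = 100 per group.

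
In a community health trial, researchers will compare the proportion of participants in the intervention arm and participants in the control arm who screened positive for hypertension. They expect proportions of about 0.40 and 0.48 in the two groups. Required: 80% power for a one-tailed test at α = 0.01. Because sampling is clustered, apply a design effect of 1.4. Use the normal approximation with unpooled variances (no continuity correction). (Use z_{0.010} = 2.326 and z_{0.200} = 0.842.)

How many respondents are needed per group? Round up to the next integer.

n = 1075 per group

n = (z_α + z_β)² · [p₁(1−p₁) + p₂(1−p₂)] / (p₁ − p₂)²
  = (2.326 + 0.842)² · (0.40·0.60 + 0.48·0.52) / (-0.08)²
  = (3.168)² · (0.2400 + 0.2496) / 0.0064
  = 10.0362 · 0.4896 / 0.0064
  = 767.77
Design effect: 1.4 × 767.77 = 1074.88.
Round up → n = 1075 per group.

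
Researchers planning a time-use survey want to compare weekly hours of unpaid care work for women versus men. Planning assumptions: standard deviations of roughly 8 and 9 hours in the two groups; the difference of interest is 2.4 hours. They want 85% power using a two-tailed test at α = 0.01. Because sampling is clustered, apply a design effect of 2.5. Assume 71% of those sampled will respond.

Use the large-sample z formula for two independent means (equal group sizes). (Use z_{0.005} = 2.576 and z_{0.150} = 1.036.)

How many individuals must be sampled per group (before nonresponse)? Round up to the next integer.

n = (z_{α/2} + z_β)² · (σ₁² + σ₂²) / δ²
  = (2.576 + 1.036)² · (8² + 9² = 145) / 2.4²
  = 13.0465 · 145 / 5.76
  = 328.43
Design effect: 2.5 × 328.43 = 821.07.
Adjust for 71% response: 821.07 / 0.71 = 1156.44.
Round up → n = 1157 per group.

n = 1157 per group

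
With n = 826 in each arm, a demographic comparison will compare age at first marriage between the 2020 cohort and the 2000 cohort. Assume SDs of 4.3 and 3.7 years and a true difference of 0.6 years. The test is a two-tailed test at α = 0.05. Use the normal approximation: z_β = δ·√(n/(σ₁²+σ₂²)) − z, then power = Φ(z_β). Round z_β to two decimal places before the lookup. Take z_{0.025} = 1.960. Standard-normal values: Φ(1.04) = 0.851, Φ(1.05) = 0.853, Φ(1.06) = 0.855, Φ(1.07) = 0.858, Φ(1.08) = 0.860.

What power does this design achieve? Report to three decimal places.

Power ≈ 0.860

z_β = δ·√(n/(σ₁²+σ₂²)) − z_{α/2}
    = 0.6 · √(826/32.18) − 1.960
    = 0.6 · 5.06637 − 1.960
    = 3.0398 − 1.960 = 1.0798 → 1.08
Power = Φ(1.08) = 0.860.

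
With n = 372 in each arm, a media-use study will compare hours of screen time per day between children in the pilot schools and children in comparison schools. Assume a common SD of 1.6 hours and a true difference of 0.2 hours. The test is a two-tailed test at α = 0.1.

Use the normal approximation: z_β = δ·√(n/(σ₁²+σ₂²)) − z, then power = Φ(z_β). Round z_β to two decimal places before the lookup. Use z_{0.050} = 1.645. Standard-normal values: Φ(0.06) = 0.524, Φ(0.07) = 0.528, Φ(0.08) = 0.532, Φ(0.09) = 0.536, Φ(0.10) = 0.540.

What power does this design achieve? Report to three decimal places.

Power ≈ 0.524

z_β = δ·√(n/(σ₁²+σ₂²)) − z_{α/2}
    = 0.2 · √(372/5.12) − 1.645
    = 0.2 · 8.52386 − 1.645
    = 1.7048 − 1.645 = 0.0598 → 0.06
Power = Φ(0.06) = 0.524.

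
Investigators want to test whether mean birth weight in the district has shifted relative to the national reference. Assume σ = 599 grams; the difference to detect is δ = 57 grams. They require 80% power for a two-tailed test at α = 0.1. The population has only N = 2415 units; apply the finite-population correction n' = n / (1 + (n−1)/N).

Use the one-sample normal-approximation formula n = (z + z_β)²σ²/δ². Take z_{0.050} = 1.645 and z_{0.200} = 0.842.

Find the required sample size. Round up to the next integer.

n = (z_{α/2} + z_β)² · σ² / δ²
  = (1.645 + 0.842)² · 599² / 57²
  = 6.1852 · 358801 / 3249
  = 683.05
Finite-population correction (N = 2415): 683.05 / (1 + (683.05 − 1)/2415) = 532.63.
Round up → n = 533.

n = 533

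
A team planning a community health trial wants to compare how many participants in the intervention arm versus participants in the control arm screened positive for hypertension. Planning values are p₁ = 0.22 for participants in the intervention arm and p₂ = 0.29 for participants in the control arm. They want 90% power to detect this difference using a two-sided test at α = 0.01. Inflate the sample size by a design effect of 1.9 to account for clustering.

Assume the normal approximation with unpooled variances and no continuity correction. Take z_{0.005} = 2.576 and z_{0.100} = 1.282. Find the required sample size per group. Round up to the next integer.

n = 2179 per group

n = (z_{α/2} + z_β)² · [p₁(1−p₁) + p₂(1−p₂)] / (p₁ − p₂)²
  = (2.576 + 1.282)² · (0.22·0.78 + 0.29·0.71) / (-0.07)²
  = (3.858)² · (0.1716 + 0.2059) / 0.0049
  = 14.8842 · 0.3775 / 0.0049
  = 1146.69
Design effect: 1.9 × 1146.69 = 2178.71.
Round up → n = 2179 per group.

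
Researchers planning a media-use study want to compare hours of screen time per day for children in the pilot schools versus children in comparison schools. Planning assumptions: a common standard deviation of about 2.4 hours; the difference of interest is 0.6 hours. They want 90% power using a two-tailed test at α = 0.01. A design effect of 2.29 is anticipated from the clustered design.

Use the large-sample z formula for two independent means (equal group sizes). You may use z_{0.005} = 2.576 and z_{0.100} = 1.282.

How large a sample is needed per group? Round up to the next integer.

n = (z_{α/2} + z_β)² · (σ₁² + σ₂²) / δ²
  = (2.576 + 1.282)² · (2·2.4² = 11.52) / 0.6²
  = 14.8842 · 11.52 / 0.36
  = 476.29
Design effect: 2.29 × 476.29 = 1090.71.
Round up → n = 1091 per group.

n = 1091 per group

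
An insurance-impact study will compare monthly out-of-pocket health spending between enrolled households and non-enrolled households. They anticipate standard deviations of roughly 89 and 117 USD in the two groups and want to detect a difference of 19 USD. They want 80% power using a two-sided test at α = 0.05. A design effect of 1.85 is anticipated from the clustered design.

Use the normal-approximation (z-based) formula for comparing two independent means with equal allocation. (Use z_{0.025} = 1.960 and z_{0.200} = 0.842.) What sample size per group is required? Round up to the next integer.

n = (z_{α/2} + z_β)² · (σ₁² + σ₂²) / δ²
  = (1.960 + 0.842)² · (89² + 117² = 21610) / 19²
  = 7.8512 · 21610 / 361
  = 469.98
Design effect: 1.85 × 469.98 = 869.47.
Round up → n = 870 per group.

n = 870 per group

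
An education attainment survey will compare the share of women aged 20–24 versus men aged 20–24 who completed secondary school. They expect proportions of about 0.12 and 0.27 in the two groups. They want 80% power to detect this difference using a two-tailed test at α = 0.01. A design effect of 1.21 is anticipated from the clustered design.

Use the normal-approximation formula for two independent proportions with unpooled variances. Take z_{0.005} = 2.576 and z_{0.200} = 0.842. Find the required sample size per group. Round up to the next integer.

n = (z_{α/2} + z_β)² · [p₁(1−p₁) + p₂(1−p₂)] / (p₁ − p₂)²
  = (2.576 + 0.842)² · (0.12·0.88 + 0.27·0.73) / (-0.15)²
  = (3.418)² · (0.1056 + 0.1971) / 0.0225
  = 11.6827 · 0.3027 / 0.0225
  = 157.17
Design effect: 1.21 × 157.17 = 190.18.
Round up → n = 191 per group.

n = 191 per group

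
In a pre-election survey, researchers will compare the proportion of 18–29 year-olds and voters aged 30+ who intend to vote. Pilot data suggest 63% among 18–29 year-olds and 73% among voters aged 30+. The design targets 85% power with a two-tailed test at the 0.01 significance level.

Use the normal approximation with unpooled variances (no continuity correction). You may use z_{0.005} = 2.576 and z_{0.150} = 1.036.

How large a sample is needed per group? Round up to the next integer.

n = 562 per group

n = (z_{α/2} + z_β)² · [p₁(1−p₁) + p₂(1−p₂)] / (p₁ − p₂)²
  = (2.576 + 1.036)² · (0.63·0.37 + 0.73·0.27) / (-0.10)²
  = (3.612)² · (0.2331 + 0.1971) / 0.0100
  = 13.0465 · 0.4302 / 0.0100
  = 561.26
Round up → n = 562 per group.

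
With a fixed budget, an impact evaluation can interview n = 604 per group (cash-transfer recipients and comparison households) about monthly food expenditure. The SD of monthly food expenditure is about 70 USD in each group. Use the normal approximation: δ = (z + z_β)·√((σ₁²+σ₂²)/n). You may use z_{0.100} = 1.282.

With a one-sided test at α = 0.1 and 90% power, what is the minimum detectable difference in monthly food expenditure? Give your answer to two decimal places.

δ = (z_α + z_β) · √((σ₁²+σ₂²)/n)
  = (1.282 + 1.282) · √(9800/604)
  = 2.564 · √16.2252
  = 2.564 · 4.0280
  = 10.3279

Minimum detectable difference ≈ 10.33 USD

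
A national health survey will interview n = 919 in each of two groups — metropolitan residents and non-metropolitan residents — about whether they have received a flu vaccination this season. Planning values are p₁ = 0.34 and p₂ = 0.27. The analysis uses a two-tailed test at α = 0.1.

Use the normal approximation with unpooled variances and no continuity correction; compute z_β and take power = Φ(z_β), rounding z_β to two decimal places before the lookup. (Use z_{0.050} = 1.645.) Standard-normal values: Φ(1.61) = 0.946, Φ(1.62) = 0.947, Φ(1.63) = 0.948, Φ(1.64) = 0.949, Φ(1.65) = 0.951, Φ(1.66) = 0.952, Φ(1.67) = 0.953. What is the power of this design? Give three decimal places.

Power ≈ 0.947

z_β = |p₁−p₂|·√(n/[p₁q₁+p₂q₂]) − z_{α/2}
    = 0.07 · √(919/0.4215) − 1.645
    = 0.07 · 46.6938 − 1.645
    = 3.2686 − 1.645 = 1.6236 → 1.62
Power = Φ(1.62) = 0.947.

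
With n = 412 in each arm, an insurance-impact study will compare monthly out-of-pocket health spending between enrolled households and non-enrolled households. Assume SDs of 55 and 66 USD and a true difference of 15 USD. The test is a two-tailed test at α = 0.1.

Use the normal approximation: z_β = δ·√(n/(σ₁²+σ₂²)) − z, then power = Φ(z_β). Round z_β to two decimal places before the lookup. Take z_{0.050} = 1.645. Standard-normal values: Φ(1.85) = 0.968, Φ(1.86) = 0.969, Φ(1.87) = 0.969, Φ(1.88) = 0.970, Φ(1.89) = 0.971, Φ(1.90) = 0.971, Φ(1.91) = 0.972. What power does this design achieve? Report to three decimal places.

Power ≈ 0.971

z_β = δ·√(n/(σ₁²+σ₂²)) − z_{α/2}
    = 15 · √(412/7381) − 1.645
    = 15 · 0.23626 − 1.645
    = 3.5439 − 1.645 = 1.8989 → 1.90
Power = Φ(1.90) = 0.971.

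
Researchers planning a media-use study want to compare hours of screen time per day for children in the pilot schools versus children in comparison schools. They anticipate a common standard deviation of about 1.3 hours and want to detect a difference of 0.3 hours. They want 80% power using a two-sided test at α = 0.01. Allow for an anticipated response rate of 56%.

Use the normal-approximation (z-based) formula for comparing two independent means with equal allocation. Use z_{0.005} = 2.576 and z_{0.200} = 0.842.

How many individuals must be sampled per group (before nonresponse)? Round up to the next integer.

n = (z_{α/2} + z_β)² · (σ₁² + σ₂²) / δ²
  = (2.576 + 0.842)² · (2·1.3² = 3.38) / 0.3²
  = 11.6827 · 3.38 / 0.09
  = 438.75
Adjust for 56% response: 438.75 / 0.56 = 783.48.
Round up → n = 784 per group.

n = 784 per group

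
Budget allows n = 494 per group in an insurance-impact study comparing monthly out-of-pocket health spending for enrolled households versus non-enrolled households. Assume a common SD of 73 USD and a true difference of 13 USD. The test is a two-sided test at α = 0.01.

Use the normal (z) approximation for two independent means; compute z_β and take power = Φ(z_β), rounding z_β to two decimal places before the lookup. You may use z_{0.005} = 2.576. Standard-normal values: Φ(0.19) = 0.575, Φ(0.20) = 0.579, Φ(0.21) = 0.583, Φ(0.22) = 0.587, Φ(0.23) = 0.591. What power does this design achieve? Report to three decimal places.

Power ≈ 0.587

z_β = δ·√(n/(σ₁²+σ₂²)) − z_{α/2}
    = 13 · √(494/10658) − 2.576
    = 13 · 0.21529 − 2.576
    = 2.7988 − 2.576 = 0.2228 → 0.22
Power = Φ(0.22) = 0.587.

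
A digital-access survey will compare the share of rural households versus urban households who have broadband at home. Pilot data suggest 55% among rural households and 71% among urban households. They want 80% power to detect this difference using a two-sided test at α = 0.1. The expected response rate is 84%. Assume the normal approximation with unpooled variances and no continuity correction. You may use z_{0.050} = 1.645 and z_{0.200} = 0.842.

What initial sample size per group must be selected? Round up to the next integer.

n = 131 per group

n = (z_{α/2} + z_β)² · [p₁(1−p₁) + p₂(1−p₂)] / (p₁ − p₂)²
  = (1.645 + 0.842)² · (0.55·0.45 + 0.71·0.29) / (-0.16)²
  = (2.487)² · (0.2475 + 0.2059) / 0.0256
  = 6.1852 · 0.4534 / 0.0256
  = 109.55
Adjust for 84% response: 109.55 / 0.84 = 130.41.
Round up → n = 131 per group.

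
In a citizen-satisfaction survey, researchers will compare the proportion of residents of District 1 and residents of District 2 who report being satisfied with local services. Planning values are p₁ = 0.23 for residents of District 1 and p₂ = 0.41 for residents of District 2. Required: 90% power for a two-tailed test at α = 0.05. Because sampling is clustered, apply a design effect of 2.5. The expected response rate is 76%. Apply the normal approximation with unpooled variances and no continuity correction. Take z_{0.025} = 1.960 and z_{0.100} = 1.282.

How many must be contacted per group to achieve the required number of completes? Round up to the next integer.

n = 448 per group

n = (z_{α/2} + z_β)² · [p₁(1−p₁) + p₂(1−p₂)] / (p₁ − p₂)²
  = (1.960 + 1.282)² · (0.23·0.77 + 0.41·0.59) / (-0.18)²
  = (3.242)² · (0.1771 + 0.2419) / 0.0324
  = 10.5106 · 0.4190 / 0.0324
  = 135.92
Design effect: 2.5 × 135.92 = 339.81.
Adjust for 76% response: 339.81 / 0.76 = 447.12.
Round up → n = 448 per group.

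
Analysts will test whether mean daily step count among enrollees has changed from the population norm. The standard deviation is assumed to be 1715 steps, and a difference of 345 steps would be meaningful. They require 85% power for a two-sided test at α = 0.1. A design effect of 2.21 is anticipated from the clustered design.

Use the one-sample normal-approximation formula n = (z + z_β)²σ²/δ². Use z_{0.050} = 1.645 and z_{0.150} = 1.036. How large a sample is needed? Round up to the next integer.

n = (z_{α/2} + z_β)² · σ² / δ²
  = (1.645 + 1.036)² · 1715² / 345²
  = 7.1878 · 2941225 / 119025
  = 177.62
Design effect: 2.21 × 177.62 = 392.53.
Round up → n = 393.

n = 393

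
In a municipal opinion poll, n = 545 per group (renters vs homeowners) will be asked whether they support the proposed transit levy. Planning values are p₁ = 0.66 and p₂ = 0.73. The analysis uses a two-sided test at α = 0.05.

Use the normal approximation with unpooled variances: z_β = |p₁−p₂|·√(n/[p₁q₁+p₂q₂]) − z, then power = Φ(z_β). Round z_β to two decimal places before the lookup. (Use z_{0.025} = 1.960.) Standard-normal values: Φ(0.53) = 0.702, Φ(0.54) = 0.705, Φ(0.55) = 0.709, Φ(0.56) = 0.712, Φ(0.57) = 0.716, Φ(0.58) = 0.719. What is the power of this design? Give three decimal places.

Power ≈ 0.712

z_β = |p₁−p₂|·√(n/[p₁q₁+p₂q₂]) − z_{α/2}
    = 0.07 · √(545/0.4215) − 1.960
    = 0.07 · 35.9583 − 1.960
    = 2.5171 − 1.960 = 0.5571 → 0.56
Power = Φ(0.56) = 0.712.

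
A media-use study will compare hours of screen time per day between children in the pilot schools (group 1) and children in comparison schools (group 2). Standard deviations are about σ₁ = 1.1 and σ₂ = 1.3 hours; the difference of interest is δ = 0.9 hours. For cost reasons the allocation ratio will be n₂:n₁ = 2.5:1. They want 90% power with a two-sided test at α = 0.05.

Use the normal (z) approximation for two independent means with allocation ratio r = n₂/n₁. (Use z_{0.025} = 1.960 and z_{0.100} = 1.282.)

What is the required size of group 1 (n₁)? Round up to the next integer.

n₁ = 25

n₁ = (z_{α/2} + z_β)² · (σ₁² + σ₂²/r) / δ²
   = (1.960 + 1.282)² · (1.1² + 1.3²/2.5) / 0.9²
   = 10.5106 · (1.21 + 0.676) / 0.81
   = 10.5106 · 1.886 / 0.81
   = 24.47
Round up → n₁ = 25; n₂ = r·n₁ = 2.5 × 25 = 63.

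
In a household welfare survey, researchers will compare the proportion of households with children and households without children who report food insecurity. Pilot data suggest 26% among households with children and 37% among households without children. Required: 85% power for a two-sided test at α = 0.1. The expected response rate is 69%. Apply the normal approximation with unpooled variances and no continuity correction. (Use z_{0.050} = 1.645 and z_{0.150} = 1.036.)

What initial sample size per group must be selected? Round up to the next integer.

n = (z_{α/2} + z_β)² · [p₁(1−p₁) + p₂(1−p₂)] / (p₁ − p₂)²
  = (1.645 + 1.036)² · (0.26·0.74 + 0.37·0.63) / (-0.11)²
  = (2.681)² · (0.1924 + 0.2331) / 0.0121
  = 7.1878 · 0.4255 / 0.0121
  = 252.76
Adjust for 69% response: 252.76 / 0.69 = 366.32.
Round up → n = 367 per group.

n = 367 per group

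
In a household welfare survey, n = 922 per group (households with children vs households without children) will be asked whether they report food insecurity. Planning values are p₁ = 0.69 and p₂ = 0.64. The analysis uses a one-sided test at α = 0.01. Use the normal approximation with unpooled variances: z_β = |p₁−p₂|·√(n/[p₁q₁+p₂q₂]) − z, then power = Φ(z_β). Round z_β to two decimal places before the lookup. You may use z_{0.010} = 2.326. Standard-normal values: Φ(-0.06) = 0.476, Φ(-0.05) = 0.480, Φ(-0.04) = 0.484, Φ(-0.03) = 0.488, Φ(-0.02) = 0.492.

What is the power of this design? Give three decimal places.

z_β = |p₁−p₂|·√(n/[p₁q₁+p₂q₂]) − z_α
    = 0.05 · √(922/0.4443) − 2.326
    = 0.05 · 45.5541 − 2.326
    = 2.2777 − 2.326 = -0.0483 → -0.05
Power = Φ(-0.05) = 0.480.

Power ≈ 0.480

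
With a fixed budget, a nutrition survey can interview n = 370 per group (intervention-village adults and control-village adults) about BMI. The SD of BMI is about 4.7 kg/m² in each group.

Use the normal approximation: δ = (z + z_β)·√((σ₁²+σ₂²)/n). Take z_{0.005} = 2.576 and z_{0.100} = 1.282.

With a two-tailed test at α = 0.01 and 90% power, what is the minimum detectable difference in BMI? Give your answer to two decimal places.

δ = (z_{α/2} + z_β) · √((σ₁²+σ₂²)/n)
  = (2.576 + 1.282) · √(44.18/370)
  = 3.858 · √0.11941
  = 3.858 · 0.3456
  = 1.3331

Minimum detectable difference ≈ 1.33 kg/m²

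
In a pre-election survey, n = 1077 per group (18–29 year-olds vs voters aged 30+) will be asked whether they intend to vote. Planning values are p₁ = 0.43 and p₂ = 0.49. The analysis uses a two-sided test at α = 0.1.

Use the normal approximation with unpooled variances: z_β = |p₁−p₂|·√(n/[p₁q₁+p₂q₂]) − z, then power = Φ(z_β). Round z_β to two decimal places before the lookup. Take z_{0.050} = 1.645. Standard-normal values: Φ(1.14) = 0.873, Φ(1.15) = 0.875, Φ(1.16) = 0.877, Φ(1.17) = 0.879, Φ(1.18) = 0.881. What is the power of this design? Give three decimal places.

z_β = |p₁−p₂|·√(n/[p₁q₁+p₂q₂]) − z_{α/2}
    = 0.06 · √(1077/0.4950) − 1.645
    = 0.06 · 46.6450 − 1.645
    = 2.7987 − 1.645 = 1.1537 → 1.15
Power = Φ(1.15) = 0.875.

Power ≈ 0.875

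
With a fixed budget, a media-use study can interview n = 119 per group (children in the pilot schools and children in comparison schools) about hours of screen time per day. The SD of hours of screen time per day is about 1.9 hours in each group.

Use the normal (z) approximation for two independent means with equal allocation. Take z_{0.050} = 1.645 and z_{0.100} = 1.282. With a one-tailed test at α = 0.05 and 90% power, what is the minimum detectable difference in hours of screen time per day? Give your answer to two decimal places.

δ = (z_α + z_β) · √((σ₁²+σ₂²)/n)
  = (1.645 + 1.282) · √(7.22/119)
  = 2.927 · √0.06067
  = 2.927 · 0.2463
  = 0.7210

Minimum detectable difference ≈ 0.72 hours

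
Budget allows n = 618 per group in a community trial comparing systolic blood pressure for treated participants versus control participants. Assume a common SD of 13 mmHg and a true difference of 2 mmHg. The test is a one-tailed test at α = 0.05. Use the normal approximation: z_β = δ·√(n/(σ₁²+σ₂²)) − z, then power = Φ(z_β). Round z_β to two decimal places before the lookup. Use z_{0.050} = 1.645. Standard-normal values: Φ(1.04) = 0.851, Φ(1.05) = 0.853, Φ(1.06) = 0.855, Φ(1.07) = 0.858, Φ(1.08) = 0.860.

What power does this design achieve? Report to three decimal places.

z_β = δ·√(n/(σ₁²+σ₂²)) − z_α
    = 2 · √(618/338) − 1.645
    = 2 · 1.35218 − 1.645
    = 2.7044 − 1.645 = 1.0594 → 1.06
Power = Φ(1.06) = 0.855.

Power ≈ 0.855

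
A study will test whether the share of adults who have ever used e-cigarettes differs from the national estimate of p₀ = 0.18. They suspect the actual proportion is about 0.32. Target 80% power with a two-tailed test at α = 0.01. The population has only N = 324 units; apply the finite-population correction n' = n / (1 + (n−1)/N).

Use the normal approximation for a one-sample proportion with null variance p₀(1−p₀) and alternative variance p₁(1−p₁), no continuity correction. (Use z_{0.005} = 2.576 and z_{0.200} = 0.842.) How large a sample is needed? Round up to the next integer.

n = 76

n = [z_{α/2}·√(p₀q₀) + z_β·√(p₁q₁)]² / (p₁ − p₀)²
  = [2.576·√(0.18·0.82) + 0.842·√(0.32·0.68)]² / (0.14)²
  = [2.576·0.3842 + 0.842·0.4665]² / 0.0196
  = [1.3824]² / 0.0196
  = 97.51
Finite-population correction (N = 324): 97.51 / (1 + (97.51 − 1)/324) = 75.13.
Round up → n = 76.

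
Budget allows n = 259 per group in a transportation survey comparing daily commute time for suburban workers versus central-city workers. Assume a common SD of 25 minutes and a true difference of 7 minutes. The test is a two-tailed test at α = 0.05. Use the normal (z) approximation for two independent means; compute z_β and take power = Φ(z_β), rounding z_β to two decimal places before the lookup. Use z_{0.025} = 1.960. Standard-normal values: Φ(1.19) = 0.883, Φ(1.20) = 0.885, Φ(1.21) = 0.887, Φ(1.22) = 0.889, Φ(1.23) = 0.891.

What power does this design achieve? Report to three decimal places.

Power ≈ 0.891

z_β = δ·√(n/(σ₁²+σ₂²)) − z_{α/2}
    = 7 · √(259/1250) − 1.960
    = 7 · 0.45519 − 1.960
    = 3.1863 − 1.960 = 1.2263 → 1.23
Power = Φ(1.23) = 0.891.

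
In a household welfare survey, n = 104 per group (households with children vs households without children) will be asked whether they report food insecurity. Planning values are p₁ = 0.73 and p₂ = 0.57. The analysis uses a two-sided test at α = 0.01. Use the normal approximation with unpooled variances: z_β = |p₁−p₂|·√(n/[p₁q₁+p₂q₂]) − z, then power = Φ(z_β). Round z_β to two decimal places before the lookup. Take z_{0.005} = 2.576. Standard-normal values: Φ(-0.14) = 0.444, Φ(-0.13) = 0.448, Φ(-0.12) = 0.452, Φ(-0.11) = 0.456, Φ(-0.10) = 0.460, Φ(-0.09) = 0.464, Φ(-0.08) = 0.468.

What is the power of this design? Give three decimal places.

Power ≈ 0.452

z_β = |p₁−p₂|·√(n/[p₁q₁+p₂q₂]) − z_{α/2}
    = 0.16 · √(104/0.4422) − 2.576
    = 0.16 · 15.3358 − 2.576
    = 2.4537 − 2.576 = -0.1223 → -0.12
Power = Φ(-0.12) = 0.452.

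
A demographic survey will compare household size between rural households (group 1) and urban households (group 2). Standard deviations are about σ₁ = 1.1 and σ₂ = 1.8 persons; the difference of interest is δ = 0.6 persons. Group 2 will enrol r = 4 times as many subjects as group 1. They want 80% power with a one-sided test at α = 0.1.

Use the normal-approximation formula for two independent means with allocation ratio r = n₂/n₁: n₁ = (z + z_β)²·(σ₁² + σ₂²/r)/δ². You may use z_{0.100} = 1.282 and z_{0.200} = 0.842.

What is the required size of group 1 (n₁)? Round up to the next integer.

n₁ = 26

n₁ = (z_α + z_β)² · (σ₁² + σ₂²/r) / δ²
   = (1.282 + 0.842)² · (1.1² + 1.8²/4) / 0.6²
   = 4.5114 · (1.21 + 0.81) / 0.36
   = 4.5114 · 2.02 / 0.36
   = 25.31
Round up → n₁ = 26; n₂ = r·n₁ = 4 × 26 = 104.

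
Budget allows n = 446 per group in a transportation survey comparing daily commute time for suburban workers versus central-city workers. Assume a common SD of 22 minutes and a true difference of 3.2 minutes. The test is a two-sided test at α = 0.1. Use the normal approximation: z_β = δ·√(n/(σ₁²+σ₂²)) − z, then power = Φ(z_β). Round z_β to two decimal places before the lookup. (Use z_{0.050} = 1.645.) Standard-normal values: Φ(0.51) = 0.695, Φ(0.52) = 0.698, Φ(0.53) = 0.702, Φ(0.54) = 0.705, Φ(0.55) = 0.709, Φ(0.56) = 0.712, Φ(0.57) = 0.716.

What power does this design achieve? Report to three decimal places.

z_β = δ·√(n/(σ₁²+σ₂²)) − z_{α/2}
    = 3.2 · √(446/968) − 1.645
    = 3.2 · 0.67878 − 1.645
    = 2.1721 − 1.645 = 0.5271 → 0.53
Power = Φ(0.53) = 0.702.

Power ≈ 0.702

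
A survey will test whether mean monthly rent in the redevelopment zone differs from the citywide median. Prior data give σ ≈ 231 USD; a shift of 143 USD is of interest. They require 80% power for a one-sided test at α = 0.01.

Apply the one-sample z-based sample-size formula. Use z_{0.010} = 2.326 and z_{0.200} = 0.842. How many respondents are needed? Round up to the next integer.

n = (z_α + z_β)² · σ² / δ²
  = (2.326 + 0.842)² · 231² / 143²
  = 10.0362 · 53361 / 20449
  = 26.19
Round up → n = 27.

n = 27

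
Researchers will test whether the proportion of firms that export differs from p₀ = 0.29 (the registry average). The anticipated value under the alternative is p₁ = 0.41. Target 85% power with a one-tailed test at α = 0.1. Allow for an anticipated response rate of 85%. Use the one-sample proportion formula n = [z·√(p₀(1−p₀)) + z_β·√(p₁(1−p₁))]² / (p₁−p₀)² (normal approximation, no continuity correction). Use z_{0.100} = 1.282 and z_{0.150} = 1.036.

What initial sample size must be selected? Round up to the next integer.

n = [z_α·√(p₀q₀) + z_β·√(p₁q₁)]² / (p₁ − p₀)²
  = [1.282·√(0.29·0.71) + 1.036·√(0.41·0.59)]² / (0.12)²
  = [1.282·0.4538 + 1.036·0.4918]² / 0.0144
  = [1.0913]² / 0.0144
  = 82.70
Adjust for 85% response: 82.70 / 0.85 = 97.29.
Round up → n = 98.

n = 98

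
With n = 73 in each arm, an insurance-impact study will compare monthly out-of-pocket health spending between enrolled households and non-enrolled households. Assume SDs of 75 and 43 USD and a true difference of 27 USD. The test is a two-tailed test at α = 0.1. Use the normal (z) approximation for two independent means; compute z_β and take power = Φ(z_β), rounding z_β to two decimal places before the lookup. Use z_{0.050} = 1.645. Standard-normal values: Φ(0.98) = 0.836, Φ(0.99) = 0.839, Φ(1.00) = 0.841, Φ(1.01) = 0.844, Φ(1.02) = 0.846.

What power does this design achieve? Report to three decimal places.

Power ≈ 0.846

z_β = δ·√(n/(σ₁²+σ₂²)) − z_{α/2}
    = 27 · √(73/7474) − 1.645
    = 27 · 0.09883 − 1.645
    = 2.6684 − 1.645 = 1.0234 → 1.02
Power = Φ(1.02) = 0.846.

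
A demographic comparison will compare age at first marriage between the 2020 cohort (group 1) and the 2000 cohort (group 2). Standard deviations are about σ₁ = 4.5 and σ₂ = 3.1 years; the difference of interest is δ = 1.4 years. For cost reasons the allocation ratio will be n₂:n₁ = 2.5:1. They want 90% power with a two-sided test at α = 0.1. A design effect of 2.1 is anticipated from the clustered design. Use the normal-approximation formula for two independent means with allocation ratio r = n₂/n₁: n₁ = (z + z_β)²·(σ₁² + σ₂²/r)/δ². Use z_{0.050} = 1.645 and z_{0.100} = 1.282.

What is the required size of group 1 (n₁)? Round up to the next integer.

n₁ = 222

n₁ = (z_{α/2} + z_β)² · (σ₁² + σ₂²/r) / δ²
   = (1.645 + 1.282)² · (4.5² + 3.1²/2.5) / 1.4²
   = 8.5673 · (20.25 + 3.844) / 1.96
   = 8.5673 · 24.094 / 1.96
   = 105.32
Design effect: 2.1 × 105.32 = 221.17.
Round up → n₁ = 222; n₂ = r·n₁ = 2.5 × 222 = 555.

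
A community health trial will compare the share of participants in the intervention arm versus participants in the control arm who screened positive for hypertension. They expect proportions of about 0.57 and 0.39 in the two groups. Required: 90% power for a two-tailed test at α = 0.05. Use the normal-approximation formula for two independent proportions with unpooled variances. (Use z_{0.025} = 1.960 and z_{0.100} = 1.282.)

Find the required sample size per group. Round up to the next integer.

n = (z_{α/2} + z_β)² · [p₁(1−p₁) + p₂(1−p₂)] / (p₁ − p₂)²
  = (1.960 + 1.282)² · (0.57·0.43 + 0.39·0.61) / (0.18)²
  = (3.242)² · (0.2451 + 0.2379) / 0.0324
  = 10.5106 · 0.4830 / 0.0324
  = 156.69
Round up → n = 157 per group.

n = 157 per group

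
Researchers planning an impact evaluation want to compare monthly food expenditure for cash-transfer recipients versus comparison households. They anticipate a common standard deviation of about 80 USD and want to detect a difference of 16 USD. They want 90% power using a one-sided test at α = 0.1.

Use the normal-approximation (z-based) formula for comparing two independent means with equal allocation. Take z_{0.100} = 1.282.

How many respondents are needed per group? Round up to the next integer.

n = (z_α + z_β)² · (σ₁² + σ₂²) / δ²
  = (1.282 + 1.282)² · (2·80² = 12800) / 16²
  = 6.5741 · 12800 / 256
  = 328.70
Round up → n = 329 per group.

n = 329 per group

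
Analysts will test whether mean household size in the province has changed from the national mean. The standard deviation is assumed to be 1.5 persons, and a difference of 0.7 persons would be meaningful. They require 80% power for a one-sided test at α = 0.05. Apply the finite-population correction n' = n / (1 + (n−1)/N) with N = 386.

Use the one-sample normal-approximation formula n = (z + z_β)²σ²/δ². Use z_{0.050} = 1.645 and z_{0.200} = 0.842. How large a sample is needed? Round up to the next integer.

n = (z_α + z_β)² · σ² / δ²
  = (1.645 + 0.842)² · 1.5² / 0.7²
  = 6.1852 · 2.25 / 0.49
  = 28.40
Finite-population correction (N = 386): 28.40 / (1 + (28.40 − 1)/386) = 26.52.
Round up → n = 27.

n = 27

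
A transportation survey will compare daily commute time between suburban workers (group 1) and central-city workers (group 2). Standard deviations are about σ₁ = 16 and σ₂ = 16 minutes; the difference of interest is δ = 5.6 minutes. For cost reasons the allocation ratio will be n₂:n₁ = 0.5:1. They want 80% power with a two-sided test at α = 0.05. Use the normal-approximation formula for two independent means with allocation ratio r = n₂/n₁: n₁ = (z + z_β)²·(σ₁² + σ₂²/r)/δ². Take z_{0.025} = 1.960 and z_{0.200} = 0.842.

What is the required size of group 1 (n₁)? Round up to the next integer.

n₁ = (z_{α/2} + z_β)² · (σ₁² + σ₂²/r) / δ²
   = (1.960 + 0.842)² · (16² + 16²/0.5) / 5.6²
   = 7.8512 · (256 + 512) / 31.36
   = 7.8512 · 768 / 31.36
   = 192.27
Round up → n₁ = 193; n₂ = r·n₁ = 0.5 × 193 = 97.

n₁ = 193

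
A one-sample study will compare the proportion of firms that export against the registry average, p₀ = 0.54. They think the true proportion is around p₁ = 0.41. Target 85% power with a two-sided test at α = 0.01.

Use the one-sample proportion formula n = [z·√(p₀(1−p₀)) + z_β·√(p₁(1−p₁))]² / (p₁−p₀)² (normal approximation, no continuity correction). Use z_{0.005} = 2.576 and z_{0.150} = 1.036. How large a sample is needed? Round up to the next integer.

n = [z_{α/2}·√(p₀q₀) + z_β·√(p₁q₁)]² / (p₁ − p₀)²
  = [2.576·√(0.54·0.46) + 1.036·√(0.41·0.59)]² / (-0.13)²
  = [2.576·0.4984 + 1.036·0.4918]² / 0.0169
  = [1.7934]² / 0.0169
  = 190.31
Round up → n = 191.

n = 191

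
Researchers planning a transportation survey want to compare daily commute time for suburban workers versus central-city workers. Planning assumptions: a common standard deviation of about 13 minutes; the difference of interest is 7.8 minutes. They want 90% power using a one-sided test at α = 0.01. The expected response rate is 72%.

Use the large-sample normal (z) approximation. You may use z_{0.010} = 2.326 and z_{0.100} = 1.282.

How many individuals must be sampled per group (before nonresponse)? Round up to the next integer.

n = (z_α + z_β)² · (σ₁² + σ₂²) / δ²
  = (2.326 + 1.282)² · (2·13² = 338) / 7.8²
  = 13.0177 · 338 / 60.84
  = 72.32
Adjust for 72% response: 72.32 / 0.72 = 100.44.
Round up → n = 101 per group.

n = 101 per group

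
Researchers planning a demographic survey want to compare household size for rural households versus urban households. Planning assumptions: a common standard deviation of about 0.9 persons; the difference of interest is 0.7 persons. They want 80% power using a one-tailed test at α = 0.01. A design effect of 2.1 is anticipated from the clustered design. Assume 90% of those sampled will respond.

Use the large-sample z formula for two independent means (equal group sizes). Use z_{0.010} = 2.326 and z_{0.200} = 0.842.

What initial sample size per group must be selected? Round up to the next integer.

n = 78 per group

n = (z_α + z_β)² · (σ₁² + σ₂²) / δ²
  = (2.326 + 0.842)² · (2·0.9² = 1.62) / 0.7²
  = 10.0362 · 1.62 / 0.49
  = 33.18
Design effect: 2.1 × 33.18 = 69.68.
Adjust for 90% response: 69.68 / 0.90 = 77.42.
Round up → n = 78 per group.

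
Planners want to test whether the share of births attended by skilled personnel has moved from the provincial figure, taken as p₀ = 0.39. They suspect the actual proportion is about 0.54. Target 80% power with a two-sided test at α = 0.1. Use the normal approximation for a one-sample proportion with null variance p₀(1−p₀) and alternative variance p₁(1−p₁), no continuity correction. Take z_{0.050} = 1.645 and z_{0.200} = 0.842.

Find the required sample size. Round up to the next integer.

n = [z_{α/2}·√(p₀q₀) + z_β·√(p₁q₁)]² / (p₁ − p₀)²
  = [1.645·√(0.39·0.61) + 0.842·√(0.54·0.46)]² / (0.15)²
  = [1.645·0.4877 + 0.842·0.4984]² / 0.0225
  = [1.2220]² / 0.0225
  = 66.37
Round up → n = 67.

n = 67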